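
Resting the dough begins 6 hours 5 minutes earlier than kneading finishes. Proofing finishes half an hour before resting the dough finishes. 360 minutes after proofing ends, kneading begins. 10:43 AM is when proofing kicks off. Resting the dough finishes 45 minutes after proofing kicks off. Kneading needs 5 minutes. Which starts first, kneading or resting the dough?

resting the dough

Resting the dough ends at 10:43 AM + 45 min = 11:28 AM.
Proofing ends at 11:28 AM − 30 min = 10:58 AM.
Kneading starts at 10:58 AM + 360 min = 4:58 PM.
Kneading ends at 4:58 PM + 5 min = 5:03 PM.
Resting the dough starts at 5:03 PM − 365 min = 10:58 AM.
Kneading starts at 4:58 PM and resting the dough starts at 10:58 AM, so resting the dough is first.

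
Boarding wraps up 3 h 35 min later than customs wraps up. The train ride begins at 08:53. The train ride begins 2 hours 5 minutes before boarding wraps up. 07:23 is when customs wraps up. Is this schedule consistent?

Boarding ends at 07:23 + 215 min = 10:58.
The train ride starts at 10:58 − 125 min = 08:53.
That matches the stated 08:53, so the schedule is consistent.

Yes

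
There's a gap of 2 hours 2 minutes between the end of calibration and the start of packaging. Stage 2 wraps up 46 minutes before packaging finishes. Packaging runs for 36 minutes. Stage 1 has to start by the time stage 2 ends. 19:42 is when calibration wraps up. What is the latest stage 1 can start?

Packaging starts at 19:42 + 122 min = 21:44.
Packaging ends at 21:44 + 36 min = 22:20.
Stage 2 ends at 22:20 − 46 min = 21:34.
Stage 1 is bounded by stage 2, so the latest it can start is 21:34.

21:34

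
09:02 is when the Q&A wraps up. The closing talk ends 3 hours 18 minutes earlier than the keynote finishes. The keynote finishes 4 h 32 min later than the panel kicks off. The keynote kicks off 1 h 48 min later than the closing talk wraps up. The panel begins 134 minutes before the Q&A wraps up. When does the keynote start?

09:50

The panel starts at 09:02 − 134 min = 06:48.
The keynote ends at 06:48 + 272 min = 11:20.
The closing talk ends at 11:20 − 198 min = 08:02.
The keynote starts at 08:02 + 108 min = 09:50.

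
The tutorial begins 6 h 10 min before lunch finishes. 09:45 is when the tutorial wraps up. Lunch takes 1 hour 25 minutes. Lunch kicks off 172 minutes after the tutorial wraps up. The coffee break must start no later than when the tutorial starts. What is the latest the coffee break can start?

07:52

Lunch starts at 09:45 + 172 min = 12:37.
Lunch ends at 12:37 + 85 min = 14:02.
The tutorial starts at 14:02 − 370 min = 07:52.
The coffee break is bounded by the tutorial, so the latest it can start is 07:52.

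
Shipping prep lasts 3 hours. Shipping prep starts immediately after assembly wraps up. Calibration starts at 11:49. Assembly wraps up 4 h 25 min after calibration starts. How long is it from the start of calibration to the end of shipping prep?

7 hours 25 minutes

Assembly ends at 11:49 + 265 min = 16:14.
So shipping prep starts at 16:14.
Shipping prep ends at 16:14 + 180 min = 19:14.
From 11:49 to 19:14 is 7 hours 25 minutes.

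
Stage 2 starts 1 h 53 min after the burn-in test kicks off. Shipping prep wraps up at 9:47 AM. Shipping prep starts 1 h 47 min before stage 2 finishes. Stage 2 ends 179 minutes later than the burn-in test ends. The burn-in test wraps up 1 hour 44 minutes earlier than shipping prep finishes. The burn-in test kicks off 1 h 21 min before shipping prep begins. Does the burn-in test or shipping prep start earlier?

The burn-in test ends at 9:47 AM − 104 min = 8:03 AM.
Stage 2 ends at 8:03 AM + 179 min = 11:02 AM.
Shipping prep starts at 11:02 AM − 107 min = 9:15 AM.
The burn-in test starts at 9:15 AM − 81 min = 7:54 AM.
The burn-in test starts at 7:54 AM and shipping prep starts at 9:15 AM, so the burn-in test is first.

the burn-in test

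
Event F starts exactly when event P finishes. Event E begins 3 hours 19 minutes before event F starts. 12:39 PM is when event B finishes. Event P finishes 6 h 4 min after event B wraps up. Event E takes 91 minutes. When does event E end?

4:55 PM

Event P ends at 12:39 PM + 364 min = 6:43 PM.
So event F starts at 6:43 PM.
Event E starts at 6:43 PM − 199 min = 3:24 PM.
Event E ends at 3:24 PM + 91 min = 4:55 PM.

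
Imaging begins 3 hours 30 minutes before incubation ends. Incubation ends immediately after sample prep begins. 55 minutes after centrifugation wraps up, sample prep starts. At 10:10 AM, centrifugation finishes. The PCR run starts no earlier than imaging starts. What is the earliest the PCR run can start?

7:35 AM

Sample prep starts at 10:10 AM + 55 min = 11:05 AM.
So incubation ends at 11:05 AM.
Imaging starts at 11:05 AM − 210 min = 7:35 AM.
The PCR run is bounded by imaging, so the earliest it can start is 7:35 AM.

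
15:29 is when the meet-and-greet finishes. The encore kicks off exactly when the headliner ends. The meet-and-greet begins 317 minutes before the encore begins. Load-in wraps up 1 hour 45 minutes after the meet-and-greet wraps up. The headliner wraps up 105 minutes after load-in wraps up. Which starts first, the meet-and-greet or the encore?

the meet-and-greet

Load-in ends at 15:29 + 105 min = 17:14.
The headliner ends at 17:14 + 105 min = 18:59.
So the encore starts at 18:59.
The meet-and-greet starts at 18:59 − 317 min = 13:42.
The meet-and-greet starts at 13:42 and the encore starts at 18:59, so the meet-and-greet is first.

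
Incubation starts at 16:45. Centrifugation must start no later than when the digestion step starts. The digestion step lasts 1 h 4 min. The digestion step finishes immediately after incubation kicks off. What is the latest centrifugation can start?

15:41

The digestion step ends at 16:45.
The digestion step starts at 16:45 − 64 min = 15:41.
Centrifugation is bounded by the digestion step, so the latest it can start is 15:41.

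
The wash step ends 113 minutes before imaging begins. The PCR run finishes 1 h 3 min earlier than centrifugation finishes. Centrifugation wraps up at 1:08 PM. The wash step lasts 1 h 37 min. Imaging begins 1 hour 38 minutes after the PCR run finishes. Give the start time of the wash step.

10:13 AM

The PCR run ends at 1:08 PM − 63 min = 12:05 PM.
Imaging starts at 12:05 PM + 98 min = 1:43 PM.
The wash step ends at 1:43 PM − 113 min = 11:50 AM.
The wash step starts at 11:50 AM − 97 min = 10:13 AM.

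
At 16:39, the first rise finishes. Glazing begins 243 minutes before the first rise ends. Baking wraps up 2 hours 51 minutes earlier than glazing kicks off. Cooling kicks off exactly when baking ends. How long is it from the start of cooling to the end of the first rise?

6 hours 54 minutes

Glazing starts at 16:39 − 243 min = 12:36.
Baking ends at 12:36 − 171 min = 09:45.
So cooling starts at 09:45.
From 09:45 to 16:39 is 6 hours 54 minutes.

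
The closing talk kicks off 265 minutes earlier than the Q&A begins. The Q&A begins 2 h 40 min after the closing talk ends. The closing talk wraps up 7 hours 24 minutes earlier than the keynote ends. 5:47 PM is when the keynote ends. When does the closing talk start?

The closing talk ends at 5:47 PM − 444 min = 10:23 AM.
The Q&A starts at 10:23 AM + 160 min = 1:03 PM.
The closing talk starts at 1:03 PM − 265 min = 8:38 AM.

8:38 AM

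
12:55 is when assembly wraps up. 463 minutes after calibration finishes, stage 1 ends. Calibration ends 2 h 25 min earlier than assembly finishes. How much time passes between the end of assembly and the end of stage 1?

318 minutes

Calibration ends at 12:55 − 145 min = 10:30.
Stage 1 ends at 10:30 + 463 min = 18:13.
From 12:55 to 18:13 is 318 minutes.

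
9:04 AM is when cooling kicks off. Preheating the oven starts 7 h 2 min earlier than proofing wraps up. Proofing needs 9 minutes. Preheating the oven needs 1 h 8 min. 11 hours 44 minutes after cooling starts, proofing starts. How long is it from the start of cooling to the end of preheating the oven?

Proofing starts at 9:04 AM + 704 min = 8:48 PM.
Proofing ends at 8:48 PM + 9 min = 8:57 PM.
Preheating the oven starts at 8:57 PM − 422 min = 1:55 PM.
Preheating the oven ends at 1:55 PM + 68 min = 3:03 PM.
From 9:04 AM to 3:03 PM is 5 h 59 min.

5 h 59 min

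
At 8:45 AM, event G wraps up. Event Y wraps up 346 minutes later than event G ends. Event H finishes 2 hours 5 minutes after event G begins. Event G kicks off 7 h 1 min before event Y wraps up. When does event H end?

9:35 AM

Event Y ends at 8:45 AM + 346 min = 2:31 PM.
Event G starts at 2:31 PM − 421 min = 7:30 AM.
Event H ends at 7:30 AM + 125 min = 9:35 AM.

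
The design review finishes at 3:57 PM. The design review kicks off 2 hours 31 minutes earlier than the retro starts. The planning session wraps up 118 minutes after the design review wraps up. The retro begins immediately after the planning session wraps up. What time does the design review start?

The planning session ends at 3:57 PM + 118 min = 5:55 PM.
So the retro starts at 5:55 PM.
The design review starts at 5:55 PM − 151 min = 3:24 PM.

3:24 PM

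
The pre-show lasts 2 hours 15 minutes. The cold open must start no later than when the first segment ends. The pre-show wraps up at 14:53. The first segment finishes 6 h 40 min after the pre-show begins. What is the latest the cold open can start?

The pre-show starts at 14:53 − 135 min = 12:38.
The first segment ends at 12:38 + 400 min = 19:18.
The cold open is bounded by the first segment, so the latest it can start is 19:18.

19:18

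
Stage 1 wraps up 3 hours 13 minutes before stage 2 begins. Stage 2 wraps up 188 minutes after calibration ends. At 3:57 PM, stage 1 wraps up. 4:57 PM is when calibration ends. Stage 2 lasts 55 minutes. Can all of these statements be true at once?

Yes

Stage 2 ends at 4:57 PM + 188 min = 8:05 PM.
Stage 2 starts at 8:05 PM − 55 min = 7:10 PM.
Stage 1 ends at 7:10 PM − 193 min = 3:57 PM.
That matches the stated 3:57 PM, so the schedule is consistent.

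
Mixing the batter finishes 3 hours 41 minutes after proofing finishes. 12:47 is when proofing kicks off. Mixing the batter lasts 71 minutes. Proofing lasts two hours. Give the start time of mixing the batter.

17:17

Proofing ends at 12:47 + 120 min = 14:47.
Mixing the batter ends at 14:47 + 221 min = 18:28.
Mixing the batter starts at 18:28 − 71 min = 17:17.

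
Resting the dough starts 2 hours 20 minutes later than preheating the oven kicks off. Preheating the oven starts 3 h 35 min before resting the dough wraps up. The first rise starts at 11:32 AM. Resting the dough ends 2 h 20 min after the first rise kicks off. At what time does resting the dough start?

12:37 PM

Resting the dough ends at 11:32 AM + 140 min = 1:52 PM.
Preheating the oven starts at 1:52 PM − 215 min = 10:17 AM.
Resting the dough starts at 10:17 AM + 140 min = 12:37 PM.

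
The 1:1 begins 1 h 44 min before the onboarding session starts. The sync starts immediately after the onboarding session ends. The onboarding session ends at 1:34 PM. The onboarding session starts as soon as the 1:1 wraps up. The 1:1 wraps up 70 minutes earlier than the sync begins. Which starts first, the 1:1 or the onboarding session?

the 1:1

The sync starts at 1:34 PM.
The 1:1 ends at 1:34 PM − 70 min = 12:24 PM.
So the onboarding session starts at 12:24 PM.
The 1:1 starts at 12:24 PM − 104 min = 10:40 AM.
The 1:1 starts at 10:40 AM and the onboarding session starts at 12:24 PM, so the 1:1 is first.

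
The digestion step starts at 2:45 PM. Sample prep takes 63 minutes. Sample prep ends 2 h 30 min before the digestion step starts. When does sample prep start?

Sample prep ends at 2:45 PM − 150 min = 12:15 PM.
Sample prep starts at 12:15 PM − 63 min = 11:12 AM.

11:12 AM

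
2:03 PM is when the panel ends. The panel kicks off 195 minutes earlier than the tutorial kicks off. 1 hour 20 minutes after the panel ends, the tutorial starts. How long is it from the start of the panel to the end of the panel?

115 minutes

The tutorial starts at 2:03 PM + 80 min = 3:23 PM.
The panel starts at 3:23 PM − 195 min = 12:08 PM.
From 12:08 PM to 2:03 PM is 115 minutes.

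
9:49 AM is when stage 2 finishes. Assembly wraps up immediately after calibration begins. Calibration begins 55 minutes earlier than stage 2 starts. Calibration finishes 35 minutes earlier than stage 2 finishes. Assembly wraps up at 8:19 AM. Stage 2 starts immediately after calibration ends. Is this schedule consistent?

Calibration ends at 9:49 AM − 35 min = 9:14 AM.
So stage 2 starts at 9:14 AM.
Calibration starts at 9:14 AM − 55 min = 8:19 AM.
So assembly ends at 8:19 AM.
That matches the stated 8:19 AM, so the schedule is consistent.

Yes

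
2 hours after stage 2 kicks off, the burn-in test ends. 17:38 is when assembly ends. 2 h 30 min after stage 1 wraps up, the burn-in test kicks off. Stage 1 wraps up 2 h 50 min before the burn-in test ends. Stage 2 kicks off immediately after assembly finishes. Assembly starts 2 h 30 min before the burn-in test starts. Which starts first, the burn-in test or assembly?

assembly

Stage 2 starts at 17:38.
The burn-in test ends at 17:38 + 120 min = 19:38.
Stage 1 ends at 19:38 − 170 min = 16:48.
The burn-in test starts at 16:48 + 150 min = 19:18.
Assembly starts at 19:18 − 150 min = 16:48.
The burn-in test starts at 19:18 and assembly starts at 16:48, so assembly is first.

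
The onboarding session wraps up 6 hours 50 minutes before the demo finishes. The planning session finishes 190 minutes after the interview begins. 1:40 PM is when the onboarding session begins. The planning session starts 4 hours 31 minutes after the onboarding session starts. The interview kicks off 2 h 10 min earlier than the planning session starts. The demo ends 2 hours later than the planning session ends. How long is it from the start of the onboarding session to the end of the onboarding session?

41 minutes

The planning session starts at 1:40 PM + 271 min = 6:11 PM.
The interview starts at 6:11 PM − 130 min = 4:01 PM.
The planning session ends at 4:01 PM + 190 min = 7:11 PM.
The demo ends at 7:11 PM + 120 min = 9:11 PM.
The onboarding session ends at 9:11 PM − 410 min = 2:21 PM.
From 1:40 PM to 2:21 PM is 41 minutes.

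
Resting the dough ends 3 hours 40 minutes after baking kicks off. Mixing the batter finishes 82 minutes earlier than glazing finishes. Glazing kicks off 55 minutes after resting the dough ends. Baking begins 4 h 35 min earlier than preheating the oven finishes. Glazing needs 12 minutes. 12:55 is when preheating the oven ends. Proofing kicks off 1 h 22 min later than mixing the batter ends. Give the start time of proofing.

Baking starts at 12:55 − 275 min = 08:20.
Resting the dough ends at 08:20 + 220 min = 12:00.
Glazing starts at 12:00 + 55 min = 12:55.
Glazing ends at 12:55 + 12 min = 13:07.
Mixing the batter ends at 13:07 − 82 min = 11:45.
Proofing starts at 11:45 + 82 min = 13:07.

13:07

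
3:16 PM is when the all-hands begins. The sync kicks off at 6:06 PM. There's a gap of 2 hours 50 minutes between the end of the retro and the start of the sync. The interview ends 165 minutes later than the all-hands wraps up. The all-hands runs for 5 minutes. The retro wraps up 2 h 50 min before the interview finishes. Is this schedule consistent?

Yes

The all-hands ends at 3:16 PM + 5 min = 3:21 PM.
The interview ends at 3:21 PM + 165 min = 6:06 PM.
The retro ends at 6:06 PM − 170 min = 3:16 PM.
The sync starts at 3:16 PM + 170 min = 6:06 PM.
That matches the stated 6:06 PM, so the schedule is consistent.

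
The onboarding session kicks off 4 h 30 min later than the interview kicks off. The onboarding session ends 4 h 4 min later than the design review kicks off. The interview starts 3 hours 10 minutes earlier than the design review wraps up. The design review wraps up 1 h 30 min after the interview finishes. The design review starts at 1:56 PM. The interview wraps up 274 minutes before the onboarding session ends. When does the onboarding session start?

The onboarding session ends at 1:56 PM + 244 min = 6:00 PM.
The interview ends at 6:00 PM − 274 min = 1:26 PM.
The design review ends at 1:26 PM + 90 min = 2:56 PM.
The interview starts at 2:56 PM − 190 min = 11:46 AM.
The onboarding session starts at 11:46 AM + 270 min = 4:16 PM.

4:16 PM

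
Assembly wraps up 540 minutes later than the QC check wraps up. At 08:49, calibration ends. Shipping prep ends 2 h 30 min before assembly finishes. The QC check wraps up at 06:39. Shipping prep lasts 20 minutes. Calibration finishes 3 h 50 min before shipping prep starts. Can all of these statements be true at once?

No

Assembly ends at 06:39 + 540 min = 15:39.
Shipping prep ends at 15:39 − 150 min = 13:09.
Shipping prep starts at 13:09 − 20 min = 12:49.
Calibration ends at 12:49 − 230 min = 08:59.
But calibration is also said to end at 08:49 — a 10-minute conflict.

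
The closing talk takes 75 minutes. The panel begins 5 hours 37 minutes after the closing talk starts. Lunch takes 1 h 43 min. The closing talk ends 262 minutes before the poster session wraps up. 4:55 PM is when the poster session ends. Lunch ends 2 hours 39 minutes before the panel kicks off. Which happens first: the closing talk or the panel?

the closing talk

The closing talk ends at 4:55 PM − 262 min = 12:33 PM.
The closing talk starts at 12:33 PM − 75 min = 11:18 AM.
The panel starts at 11:18 AM + 337 min = 4:55 PM.
The closing talk starts at 11:18 AM and the panel starts at 4:55 PM, so the closing talk is first.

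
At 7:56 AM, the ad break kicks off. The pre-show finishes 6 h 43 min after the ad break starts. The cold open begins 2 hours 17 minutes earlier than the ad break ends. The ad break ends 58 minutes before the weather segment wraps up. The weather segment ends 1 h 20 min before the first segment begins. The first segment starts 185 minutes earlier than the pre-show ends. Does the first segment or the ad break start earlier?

The pre-show ends at 7:56 AM + 403 min = 2:39 PM.
The first segment starts at 2:39 PM − 185 min = 11:34 AM.
The first segment starts at 11:34 AM and the ad break starts at 7:56 AM, so the ad break is first.

the ad break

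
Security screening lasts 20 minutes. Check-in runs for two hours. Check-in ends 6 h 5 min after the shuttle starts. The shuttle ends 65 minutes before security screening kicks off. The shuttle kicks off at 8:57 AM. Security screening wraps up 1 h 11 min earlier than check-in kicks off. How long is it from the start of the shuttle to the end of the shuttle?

1 h 29 min

Check-in ends at 8:57 AM + 365 min = 3:02 PM.
Check-in starts at 3:02 PM − 120 min = 1:02 PM.
Security screening ends at 1:02 PM − 71 min = 11:51 AM.
Security screening starts at 11:51 AM − 20 min = 11:31 AM.
The shuttle ends at 11:31 AM − 65 min = 10:26 AM.
From 8:57 AM to 10:26 AM is 1 h 29 min.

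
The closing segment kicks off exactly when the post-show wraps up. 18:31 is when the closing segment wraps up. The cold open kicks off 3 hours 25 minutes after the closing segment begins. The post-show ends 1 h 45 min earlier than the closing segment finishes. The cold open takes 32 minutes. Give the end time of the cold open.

20:43

The post-show ends at 18:31 − 105 min = 16:46.
So the closing segment starts at 16:46.
The cold open starts at 16:46 + 205 min = 20:11.
The cold open ends at 20:11 + 32 min = 20:43.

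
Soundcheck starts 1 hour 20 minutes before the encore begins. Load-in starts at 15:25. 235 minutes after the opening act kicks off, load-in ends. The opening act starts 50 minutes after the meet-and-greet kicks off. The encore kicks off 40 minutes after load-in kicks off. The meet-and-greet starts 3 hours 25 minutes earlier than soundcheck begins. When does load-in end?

16:05

The encore starts at 15:25 + 40 min = 16:05.
Soundcheck starts at 16:05 − 80 min = 14:45.
The meet-and-greet starts at 14:45 − 205 min = 11:20.
The opening act starts at 11:20 + 50 min = 12:10.
Load-in ends at 12:10 + 235 min = 16:05.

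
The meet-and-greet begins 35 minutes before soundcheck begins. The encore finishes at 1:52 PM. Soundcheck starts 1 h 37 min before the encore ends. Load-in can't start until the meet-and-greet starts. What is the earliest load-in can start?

Soundcheck starts at 1:52 PM − 97 min = 12:15 PM.
The meet-and-greet starts at 12:15 PM − 35 min = 11:40 AM.
Load-in is bounded by the meet-and-greet, so the earliest it can start is 11:40 AM.

11:40 AM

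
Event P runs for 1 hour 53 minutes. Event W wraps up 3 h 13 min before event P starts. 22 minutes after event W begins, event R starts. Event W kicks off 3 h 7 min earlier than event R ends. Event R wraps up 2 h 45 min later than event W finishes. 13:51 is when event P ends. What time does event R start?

08:45

Event P starts at 13:51 − 113 min = 11:58.
Event W ends at 11:58 − 193 min = 08:45.
Event R ends at 08:45 + 165 min = 11:30.
Event W starts at 11:30 − 187 min = 08:23.
Event R starts at 08:23 + 22 min = 08:45.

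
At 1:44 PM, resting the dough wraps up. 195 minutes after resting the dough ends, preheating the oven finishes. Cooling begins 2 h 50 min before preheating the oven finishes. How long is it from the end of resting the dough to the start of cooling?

25 minutes

Preheating the oven ends at 1:44 PM + 195 min = 4:59 PM.
Cooling starts at 4:59 PM − 170 min = 2:09 PM.
From 1:44 PM to 2:09 PM is 25 minutes.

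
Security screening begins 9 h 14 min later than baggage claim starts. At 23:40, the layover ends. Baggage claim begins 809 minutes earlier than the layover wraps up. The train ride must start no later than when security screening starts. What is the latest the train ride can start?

19:25

Baggage claim starts at 23:40 − 809 min = 10:11.
Security screening starts at 10:11 + 554 min = 19:25.
The train ride is bounded by security screening, so the latest it can start is 19:25.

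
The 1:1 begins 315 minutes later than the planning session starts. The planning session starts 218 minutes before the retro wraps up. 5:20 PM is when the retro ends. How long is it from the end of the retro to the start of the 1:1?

The planning session starts at 5:20 PM − 218 min = 1:42 PM.
The 1:1 starts at 1:42 PM + 315 min = 6:57 PM.
From 5:20 PM to 6:57 PM is 1 h 37 min.

1 h 37 min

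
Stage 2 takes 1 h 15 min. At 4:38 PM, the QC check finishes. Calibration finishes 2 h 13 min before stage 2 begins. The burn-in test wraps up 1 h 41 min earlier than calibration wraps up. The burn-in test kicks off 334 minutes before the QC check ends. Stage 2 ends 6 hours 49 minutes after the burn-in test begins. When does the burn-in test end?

The burn-in test starts at 4:38 PM − 334 min = 11:04 AM.
Stage 2 ends at 11:04 AM + 409 min = 5:53 PM.
Stage 2 starts at 5:53 PM − 75 min = 4:38 PM.
Calibration ends at 4:38 PM − 133 min = 2:25 PM.
The burn-in test ends at 2:25 PM − 101 min = 12:44 PM.

12:44 PM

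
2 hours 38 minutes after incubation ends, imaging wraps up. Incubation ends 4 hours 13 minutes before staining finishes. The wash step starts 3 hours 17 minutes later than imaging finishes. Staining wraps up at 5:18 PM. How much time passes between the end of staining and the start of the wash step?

Incubation ends at 5:18 PM − 253 min = 1:05 PM.
Imaging ends at 1:05 PM + 158 min = 3:43 PM.
The wash step starts at 3:43 PM + 197 min = 7:00 PM.
From 5:18 PM to 7:00 PM is 1 h 42 min.

1 h 42 min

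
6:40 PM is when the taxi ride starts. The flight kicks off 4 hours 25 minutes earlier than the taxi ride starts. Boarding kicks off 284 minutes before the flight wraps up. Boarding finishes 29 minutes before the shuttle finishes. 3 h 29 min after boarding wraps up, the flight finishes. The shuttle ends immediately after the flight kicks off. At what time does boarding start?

12:31 PM

The flight starts at 6:40 PM − 265 min = 2:15 PM.
So the shuttle ends at 2:15 PM.
Boarding ends at 2:15 PM − 29 min = 1:46 PM.
The flight ends at 1:46 PM + 209 min = 5:15 PM.
Boarding starts at 5:15 PM − 284 min = 12:31 PM.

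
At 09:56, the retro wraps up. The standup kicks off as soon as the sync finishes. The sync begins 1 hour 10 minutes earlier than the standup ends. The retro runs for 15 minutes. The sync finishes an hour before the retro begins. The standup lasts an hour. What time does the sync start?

08:31

The retro starts at 09:56 − 15 min = 09:41.
The sync ends at 09:41 − 60 min = 08:41.
So the standup starts at 08:41.
The standup ends at 08:41 + 60 min = 09:41.
The sync starts at 09:41 − 70 min = 08:31.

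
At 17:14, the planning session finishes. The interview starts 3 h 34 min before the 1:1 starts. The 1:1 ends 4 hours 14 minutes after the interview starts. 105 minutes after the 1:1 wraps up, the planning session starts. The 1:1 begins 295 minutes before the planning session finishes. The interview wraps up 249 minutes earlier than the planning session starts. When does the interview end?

10:35

The 1:1 starts at 17:14 − 295 min = 12:19.
The interview starts at 12:19 − 214 min = 08:45.
The 1:1 ends at 08:45 + 254 min = 12:59.
The planning session starts at 12:59 + 105 min = 14:44.
The interview ends at 14:44 − 249 min = 10:35.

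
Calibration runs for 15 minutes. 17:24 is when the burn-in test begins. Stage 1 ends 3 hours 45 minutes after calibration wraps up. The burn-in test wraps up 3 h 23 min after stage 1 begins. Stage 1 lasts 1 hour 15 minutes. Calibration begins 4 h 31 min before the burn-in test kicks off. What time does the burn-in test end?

19:01

Calibration starts at 17:24 − 271 min = 12:53.
Calibration ends at 12:53 + 15 min = 13:08.
Stage 1 ends at 13:08 + 225 min = 16:53.
Stage 1 starts at 16:53 − 75 min = 15:38.
The burn-in test ends at 15:38 + 203 min = 19:01.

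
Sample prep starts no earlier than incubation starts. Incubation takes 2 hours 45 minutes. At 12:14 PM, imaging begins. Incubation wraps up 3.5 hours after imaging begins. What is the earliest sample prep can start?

12:59 PM

Incubation ends at 12:14 PM + 210 min = 3:44 PM.
Incubation starts at 3:44 PM − 165 min = 12:59 PM.
Sample prep is bounded by incubation, so the earliest it can start is 12:59 PM.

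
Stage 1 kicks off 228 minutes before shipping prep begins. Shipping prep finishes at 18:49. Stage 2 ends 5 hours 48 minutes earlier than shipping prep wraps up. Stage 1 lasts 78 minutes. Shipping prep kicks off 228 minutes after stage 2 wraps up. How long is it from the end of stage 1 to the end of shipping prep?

Stage 2 ends at 18:49 − 348 min = 13:01.
Shipping prep starts at 13:01 + 228 min = 16:49.
Stage 1 starts at 16:49 − 228 min = 13:01.
Stage 1 ends at 13:01 + 78 min = 14:19.
From 14:19 to 18:49 is 270 minutes.

270 minutes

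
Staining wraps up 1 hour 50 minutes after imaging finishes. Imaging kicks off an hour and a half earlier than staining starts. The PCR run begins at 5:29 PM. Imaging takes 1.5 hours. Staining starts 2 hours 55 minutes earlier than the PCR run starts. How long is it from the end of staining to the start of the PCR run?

1 h 5 min

Staining starts at 5:29 PM − 175 min = 2:34 PM.
Imaging starts at 2:34 PM − 90 min = 1:04 PM.
Imaging ends at 1:04 PM + 90 min = 2:34 PM.
Staining ends at 2:34 PM + 110 min = 4:24 PM.
From 4:24 PM to 5:29 PM is 1 h 5 min.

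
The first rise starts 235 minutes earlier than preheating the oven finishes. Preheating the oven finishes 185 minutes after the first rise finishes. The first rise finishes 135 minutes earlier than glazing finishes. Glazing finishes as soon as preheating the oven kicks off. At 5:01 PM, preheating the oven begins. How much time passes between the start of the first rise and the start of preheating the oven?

3 h 5 min

Glazing ends at 5:01 PM.
The first rise ends at 5:01 PM − 135 min = 2:46 PM.
Preheating the oven ends at 2:46 PM + 185 min = 5:51 PM.
The first rise starts at 5:51 PM − 235 min = 1:56 PM.
From 1:56 PM to 5:01 PM is 3 h 5 min.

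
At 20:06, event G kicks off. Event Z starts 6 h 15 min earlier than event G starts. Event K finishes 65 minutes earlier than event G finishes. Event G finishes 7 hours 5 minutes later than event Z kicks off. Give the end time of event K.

19:51

Event Z starts at 20:06 − 375 min = 13:51.
Event G ends at 13:51 + 425 min = 20:56.
Event K ends at 20:56 − 65 min = 19:51.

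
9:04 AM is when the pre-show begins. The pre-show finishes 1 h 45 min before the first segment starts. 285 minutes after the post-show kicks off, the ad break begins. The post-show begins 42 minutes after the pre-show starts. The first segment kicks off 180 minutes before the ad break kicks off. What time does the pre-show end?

The post-show starts at 9:04 AM + 42 min = 9:46 AM.
The ad break starts at 9:46 AM + 285 min = 2:31 PM.
The first segment starts at 2:31 PM − 180 min = 11:31 AM.
The pre-show ends at 11:31 AM − 105 min = 9:46 AM.

9:46 AM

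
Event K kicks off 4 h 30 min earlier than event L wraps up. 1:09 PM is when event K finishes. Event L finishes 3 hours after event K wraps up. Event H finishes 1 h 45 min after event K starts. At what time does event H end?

1:24 PM

Event L ends at 1:09 PM + 180 min = 4:09 PM.
Event K starts at 4:09 PM − 270 min = 11:39 AM.
Event H ends at 11:39 AM + 105 min = 1:24 PM.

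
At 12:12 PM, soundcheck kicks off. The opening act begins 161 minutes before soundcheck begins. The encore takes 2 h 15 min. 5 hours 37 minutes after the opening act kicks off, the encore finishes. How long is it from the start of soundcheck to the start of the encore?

The opening act starts at 12:12 PM − 161 min = 9:31 AM.
The encore ends at 9:31 AM + 337 min = 3:08 PM.
The encore starts at 3:08 PM − 135 min = 12:53 PM.
From 12:12 PM to 12:53 PM is 41 minutes.

41 minutes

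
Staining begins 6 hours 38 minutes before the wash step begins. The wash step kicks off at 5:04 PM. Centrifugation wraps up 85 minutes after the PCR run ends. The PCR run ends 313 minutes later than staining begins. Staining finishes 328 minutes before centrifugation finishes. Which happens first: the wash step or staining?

Staining starts at 5:04 PM − 398 min = 10:26 AM.
The wash step starts at 5:04 PM and staining starts at 10:26 AM, so staining is first.

staining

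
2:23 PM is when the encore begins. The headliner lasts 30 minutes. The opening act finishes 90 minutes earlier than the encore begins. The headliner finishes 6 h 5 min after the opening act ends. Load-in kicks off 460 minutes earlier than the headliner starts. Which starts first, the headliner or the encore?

The opening act ends at 2:23 PM − 90 min = 12:53 PM.
The headliner ends at 12:53 PM + 365 min = 6:58 PM.
The headliner starts at 6:58 PM − 30 min = 6:28 PM.
The headliner starts at 6:28 PM and the encore starts at 2:23 PM, so the encore is first.

the encore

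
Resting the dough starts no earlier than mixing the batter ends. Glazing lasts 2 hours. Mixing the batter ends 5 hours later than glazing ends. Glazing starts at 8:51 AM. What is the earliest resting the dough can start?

3:51 PM

Glazing ends at 8:51 AM + 120 min = 10:51 AM.
Mixing the batter ends at 10:51 AM + 300 min = 3:51 PM.
Resting the dough is bounded by mixing the batter, so the earliest it can start is 3:51 PM.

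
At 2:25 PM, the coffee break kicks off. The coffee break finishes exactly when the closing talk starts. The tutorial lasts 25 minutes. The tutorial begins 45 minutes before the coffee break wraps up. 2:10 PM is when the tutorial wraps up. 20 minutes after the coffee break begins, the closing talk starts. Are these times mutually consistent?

The closing talk starts at 2:25 PM + 20 min = 2:45 PM.
So the coffee break ends at 2:45 PM.
The tutorial starts at 2:45 PM − 45 min = 2:00 PM.
The tutorial ends at 2:00 PM + 25 min = 2:25 PM.
But the tutorial is also said to end at 2:10 PM — a 15-minute conflict.

No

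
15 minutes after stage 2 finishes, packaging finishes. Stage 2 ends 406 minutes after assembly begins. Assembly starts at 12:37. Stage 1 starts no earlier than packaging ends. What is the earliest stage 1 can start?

19:38

Stage 2 ends at 12:37 + 406 min = 19:23.
Packaging ends at 19:23 + 15 min = 19:38.
Stage 1 is bounded by packaging, so the earliest it can start is 19:38.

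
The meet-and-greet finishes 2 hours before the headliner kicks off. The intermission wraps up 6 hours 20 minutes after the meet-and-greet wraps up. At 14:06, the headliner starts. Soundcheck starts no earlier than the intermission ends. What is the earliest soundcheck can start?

The meet-and-greet ends at 14:06 − 120 min = 12:06.
The intermission ends at 12:06 + 380 min = 18:26.
Soundcheck is bounded by the intermission, so the earliest it can start is 18:26.

18:26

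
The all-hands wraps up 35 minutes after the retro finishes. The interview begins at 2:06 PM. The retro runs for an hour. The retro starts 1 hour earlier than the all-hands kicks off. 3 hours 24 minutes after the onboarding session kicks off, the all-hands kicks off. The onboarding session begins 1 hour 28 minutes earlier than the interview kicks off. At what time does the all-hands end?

The onboarding session starts at 2:06 PM − 88 min = 12:38 PM.
The all-hands starts at 12:38 PM + 204 min = 4:02 PM.
The retro starts at 4:02 PM − 60 min = 3:02 PM.
The retro ends at 3:02 PM + 60 min = 4:02 PM.
The all-hands ends at 4:02 PM + 35 min = 4:37 PM.

4:37 PM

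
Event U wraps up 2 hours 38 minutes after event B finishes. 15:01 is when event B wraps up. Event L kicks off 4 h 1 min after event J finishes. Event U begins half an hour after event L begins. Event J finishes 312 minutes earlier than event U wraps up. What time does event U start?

16:58

Event U ends at 15:01 + 158 min = 17:39.
Event J ends at 17:39 − 312 min = 12:27.
Event L starts at 12:27 + 241 min = 16:28.
Event U starts at 16:28 + 30 min = 16:58.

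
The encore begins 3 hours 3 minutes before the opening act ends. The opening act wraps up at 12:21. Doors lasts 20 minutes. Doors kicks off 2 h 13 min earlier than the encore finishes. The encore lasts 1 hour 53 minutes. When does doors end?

The encore starts at 12:21 − 183 min = 09:18.
The encore ends at 09:18 + 113 min = 11:11.
Doors starts at 11:11 − 133 min = 08:58.
Doors ends at 08:58 + 20 min = 09:18.

09:18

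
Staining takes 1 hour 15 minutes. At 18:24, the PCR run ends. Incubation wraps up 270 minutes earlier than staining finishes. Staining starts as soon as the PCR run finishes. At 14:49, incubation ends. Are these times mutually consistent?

No

Staining starts at 18:24.
Staining ends at 18:24 + 75 min = 19:39.
Incubation ends at 19:39 − 270 min = 15:09.
But incubation is also said to end at 14:49 — a 20-minute conflict.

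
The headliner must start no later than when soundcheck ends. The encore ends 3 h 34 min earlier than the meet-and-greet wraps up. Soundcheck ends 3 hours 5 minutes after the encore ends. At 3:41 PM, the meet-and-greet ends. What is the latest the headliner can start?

3:12 PM

The encore ends at 3:41 PM − 214 min = 12:07 PM.
Soundcheck ends at 12:07 PM + 185 min = 3:12 PM.
The headliner is bounded by soundcheck, so the latest it can start is 3:12 PM.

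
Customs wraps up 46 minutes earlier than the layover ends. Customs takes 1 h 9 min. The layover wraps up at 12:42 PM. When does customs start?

10:47 AM

Customs ends at 12:42 PM − 46 min = 11:56 AM.
Customs starts at 11:56 AM − 69 min = 10:47 AM.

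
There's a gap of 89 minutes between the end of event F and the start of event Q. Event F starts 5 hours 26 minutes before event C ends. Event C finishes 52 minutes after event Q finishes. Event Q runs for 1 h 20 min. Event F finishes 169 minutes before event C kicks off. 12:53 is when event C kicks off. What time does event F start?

08:19

Event F ends at 12:53 − 169 min = 10:04.
Event Q starts at 10:04 + 89 min = 11:33.
Event Q ends at 11:33 + 80 min = 12:53.
Event C ends at 12:53 + 52 min = 13:45.
Event F starts at 13:45 − 326 min = 08:19.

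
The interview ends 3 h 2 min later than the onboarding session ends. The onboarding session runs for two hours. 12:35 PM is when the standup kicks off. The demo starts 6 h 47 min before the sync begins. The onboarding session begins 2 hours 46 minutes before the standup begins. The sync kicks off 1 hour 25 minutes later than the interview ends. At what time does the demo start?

9:29 AM

The onboarding session starts at 12:35 PM − 166 min = 9:49 AM.
The onboarding session ends at 9:49 AM + 120 min = 11:49 AM.
The interview ends at 11:49 AM + 182 min = 2:51 PM.
The sync starts at 2:51 PM + 85 min = 4:16 PM.
The demo starts at 4:16 PM − 407 min = 9:29 AM.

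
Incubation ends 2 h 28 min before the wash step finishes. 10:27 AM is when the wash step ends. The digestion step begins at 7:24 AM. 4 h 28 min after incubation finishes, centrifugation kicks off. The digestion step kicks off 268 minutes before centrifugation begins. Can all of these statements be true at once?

Incubation ends at 10:27 AM − 148 min = 7:59 AM.
Centrifugation starts at 7:59 AM + 268 min = 12:27 PM.
The digestion step starts at 12:27 PM − 268 min = 7:59 AM.
But the digestion step is also said to start at 7:24 AM — a 35-minute conflict.

No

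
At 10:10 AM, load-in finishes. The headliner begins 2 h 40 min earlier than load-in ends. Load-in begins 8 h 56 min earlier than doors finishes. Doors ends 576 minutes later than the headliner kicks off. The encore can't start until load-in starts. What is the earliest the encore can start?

8:10 AM

The headliner starts at 10:10 AM − 160 min = 7:30 AM.
Doors ends at 7:30 AM + 576 min = 5:06 PM.
Load-in starts at 5:06 PM − 536 min = 8:10 AM.
The encore is bounded by load-in, so the earliest it can start is 8:10 AM.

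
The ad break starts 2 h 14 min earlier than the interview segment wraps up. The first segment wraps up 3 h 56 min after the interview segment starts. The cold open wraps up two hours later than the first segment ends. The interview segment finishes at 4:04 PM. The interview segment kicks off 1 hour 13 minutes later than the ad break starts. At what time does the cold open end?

8:59 PM

The ad break starts at 4:04 PM − 134 min = 1:50 PM.
The interview segment starts at 1:50 PM + 73 min = 3:03 PM.
The first segment ends at 3:03 PM + 236 min = 6:59 PM.
The cold open ends at 6:59 PM + 120 min = 8:59 PM.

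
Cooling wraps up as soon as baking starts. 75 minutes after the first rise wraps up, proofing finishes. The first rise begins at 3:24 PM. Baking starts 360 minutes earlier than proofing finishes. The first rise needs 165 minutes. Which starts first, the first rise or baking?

baking

The first rise ends at 3:24 PM + 165 min = 6:09 PM.
Proofing ends at 6:09 PM + 75 min = 7:24 PM.
Baking starts at 7:24 PM − 360 min = 1:24 PM.
The first rise starts at 3:24 PM and baking starts at 1:24 PM, so baking is first.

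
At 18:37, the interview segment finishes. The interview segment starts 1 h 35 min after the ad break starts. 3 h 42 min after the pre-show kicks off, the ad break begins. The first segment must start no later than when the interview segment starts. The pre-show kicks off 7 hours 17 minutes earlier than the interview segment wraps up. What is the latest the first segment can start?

The pre-show starts at 18:37 − 437 min = 11:20.
The ad break starts at 11:20 + 222 min = 15:02.
The interview segment starts at 15:02 + 95 min = 16:37.
The first segment is bounded by the interview segment, so the latest it can start is 16:37.

16:37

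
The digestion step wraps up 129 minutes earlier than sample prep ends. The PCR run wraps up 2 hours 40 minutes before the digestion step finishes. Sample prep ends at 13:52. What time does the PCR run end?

The digestion step ends at 13:52 − 129 min = 11:43.
The PCR run ends at 11:43 − 160 min = 09:03.

09:03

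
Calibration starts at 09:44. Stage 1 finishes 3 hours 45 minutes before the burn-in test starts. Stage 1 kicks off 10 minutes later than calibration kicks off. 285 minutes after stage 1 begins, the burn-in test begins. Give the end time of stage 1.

Stage 1 starts at 09:44 + 10 min = 09:54.
The burn-in test starts at 09:54 + 285 min = 14:39.
Stage 1 ends at 14:39 − 225 min = 10:54.

10:54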